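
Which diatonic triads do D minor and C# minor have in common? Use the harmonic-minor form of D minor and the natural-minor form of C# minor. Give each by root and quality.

Triads in D minor (harmonic minor): D minor (i), E diminished (ii°), F augmented (III+), G minor (iv), A major (V), Bb major (VI), C# diminished (vii°).
Triads in C# minor (natural minor): C# minor (i), D# diminished (ii°), E major (III), F# minor (iv), G# minor (v), A major (VI), B major (VII).
Shared triads with their functions: A major (V in D minor, VI in C# minor).

A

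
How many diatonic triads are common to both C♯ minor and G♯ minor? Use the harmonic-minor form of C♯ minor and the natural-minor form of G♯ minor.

Diatonic triads of C♯ minor (harmonic minor): C♯ minor (i), D♯ diminished (ii°), E augmented (III+), F♯ minor (iv), G♯ major (V), A major (VI), B♯ diminished (vii°).
Diatonic triads of G♯ minor (natural minor): G♯ minor (i), A♯ diminished (ii°), B major (III), C♯ minor (iv), D♯ minor (v), E major (VI), F♯ major (VII).
Matching root and quality in both lists: C♯ minor.
That gives 1 common triad.

1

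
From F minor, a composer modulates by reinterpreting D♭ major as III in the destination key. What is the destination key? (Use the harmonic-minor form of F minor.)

B♭ minor

The numeral III denotes a major triad on scale degree 3. With D♭ on degree 3, the tonic of the new key is B♭.
Degree 3 carries a major triad in natural-minor keys, so the destination is B♭ minor.
Check: the diatonic triads of B♭ minor (natural minor) are B♭m (i), Cdim (ii°), D♭ (III), E♭m (iv), Fm (v), G♭ (VI), A♭ (VII) — D♭ major is indeed III.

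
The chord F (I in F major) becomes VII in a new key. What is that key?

The numeral VII denotes a major triad on scale degree 7. With F on degree 7, the tonic of the new key is G.
Degree 7 carries a major triad in natural-minor keys, so the destination is G minor.
Check: the diatonic triads of G minor (natural minor) are Gm (i), Adim (ii°), B♭ (III), Cm (iv), Dm (v), E♭ (VI), F (VII) — F is indeed VII.

G minor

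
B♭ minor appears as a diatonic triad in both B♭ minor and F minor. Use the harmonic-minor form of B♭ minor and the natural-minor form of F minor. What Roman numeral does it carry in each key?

i in B♭ minor; iv in F minor

The scale of B♭ minor (harmonic minor) is B♭ C D♭ E♭ F G♭ A; B♭ is degree 1, and the triad built there (B♭-D♭-F) is minor, so it is i.
The scale of F minor (natural minor) is F G A♭ B♭ C D♭ E♭; B♭ is degree 4, and the triad built there (B♭-D♭-F) is minor, so it is iv.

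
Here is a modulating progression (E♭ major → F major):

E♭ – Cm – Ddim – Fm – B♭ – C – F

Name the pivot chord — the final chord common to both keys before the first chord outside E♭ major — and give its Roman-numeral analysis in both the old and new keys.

Chords diatonic to E♭ major: E♭, Fm, Gm, A♭, B♭, Cm, Ddim.
Reading the progression, the first chord not in that set is C, so the modulation leaves E♭ major there.
The chord immediately before C is B♭, which is diatonic to both keys: V in E♭ major and IV in F major.

B♭ — V in E♭ major, IV in F major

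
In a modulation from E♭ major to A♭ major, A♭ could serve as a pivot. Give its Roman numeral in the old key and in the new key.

IV in E♭ major; I in A♭ major

The scale of E♭ major is E♭ F G A♭ B♭ C D; A♭ is degree 4, and the triad built there (A♭-C-E♭) is major, so it is IV.
The scale of A♭ major is A♭ B♭ C D♭ E♭ F G; A♭ is degree 1, and the triad built there (A♭-C-E♭) is major, so it is I.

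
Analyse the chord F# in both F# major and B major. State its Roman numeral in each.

The scale of F# major is F# G# A# B C# D# E#; F# is degree 1, and the triad built there (F#-A#-C#) is major, so it is I.
The scale of B major is B C# D# E F# G# A#; F# is degree 5, and the triad built there (F#-A#-C#) is major, so it is V.

I in F# major; V in B major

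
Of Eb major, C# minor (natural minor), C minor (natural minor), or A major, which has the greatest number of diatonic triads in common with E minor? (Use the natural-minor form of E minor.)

Triads of E minor (natural minor): Em (i), F#dim (ii°), G (III), Am (iv), Bm (v), C (VI), D (VII).
Eb major shares 0: none.
C# minor (natural minor) shares 0: none.
C minor (natural minor) shares 0: none.
A major shares 2: Bm, D.
The most common triads (2) are shared with A major.

A major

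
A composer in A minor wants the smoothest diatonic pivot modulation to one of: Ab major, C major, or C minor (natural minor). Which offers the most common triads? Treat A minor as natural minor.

Triads of A minor (natural minor): Am (i), Bdim (ii°), C (III), Dm (iv), Em (v), F (VI), G (VII).
Ab major shares 0: none.
C major shares 7: Am, Bdim, C, Dm, Em, F, G.
C minor (natural minor) shares 0: none.
The most common triads (7) are shared with C major.

C major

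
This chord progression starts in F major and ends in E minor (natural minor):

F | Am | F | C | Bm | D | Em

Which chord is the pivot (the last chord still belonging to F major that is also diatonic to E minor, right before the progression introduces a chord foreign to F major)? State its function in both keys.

C — V in F major, VI in E minor

Chords diatonic to F major: F, Gm, Am, B♭, C, Dm, Edim.
Reading the progression, the first chord not in that set is Bm, so the modulation leaves F major there.
The chord immediately before Bm is C, which is diatonic to both keys: V in F major and VI in E minor.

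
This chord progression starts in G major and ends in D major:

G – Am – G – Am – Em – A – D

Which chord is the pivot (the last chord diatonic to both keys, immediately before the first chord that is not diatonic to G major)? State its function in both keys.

Chords diatonic to G major: G, Am, Bm, C, D, Em, F#dim.
Reading the progression, the first chord not in that set is A, so the modulation leaves G major there.
The chord immediately before A is Em, which is diatonic to both keys: vi in G major and ii in D major.

Em — vi in G major, ii in D major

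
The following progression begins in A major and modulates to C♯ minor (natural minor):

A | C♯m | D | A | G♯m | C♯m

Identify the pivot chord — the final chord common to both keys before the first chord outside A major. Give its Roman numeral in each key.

A — I in A major, VI in C♯ minor

Chords diatonic to A major: A, Bm, C♯m, D, E, F♯m, G♯dim.
Reading the progression, the first chord not in that set is G♯m, so the modulation leaves A major there.
The chord immediately before G♯m is A, which is diatonic to both keys: I in A major and VI in C♯ minor.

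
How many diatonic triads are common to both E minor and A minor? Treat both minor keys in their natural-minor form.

Diatonic triads of E minor (natural minor): Em (i), F#dim (ii°), G (III), Am (iv), Bm (v), C (VI), D (VII).
Diatonic triads of A minor (natural minor): Am (i), Bdim (ii°), C (III), Dm (iv), Em (v), F (VI), G (VII).
Matching root and quality in both lists: Em, G, Am, C.
That gives 4 common triads.

4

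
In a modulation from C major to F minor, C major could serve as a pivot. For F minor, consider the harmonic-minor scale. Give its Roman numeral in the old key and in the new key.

The scale of C major is C D E F G A B; C is degree 1, and the triad built there (C-E-G) is major, so it is I.
The scale of F minor (harmonic minor) is F G A♭ B♭ C D♭ E; C is degree 5, and the triad built there (C-E-G) is major, so it is V.

I in C major; V in F minor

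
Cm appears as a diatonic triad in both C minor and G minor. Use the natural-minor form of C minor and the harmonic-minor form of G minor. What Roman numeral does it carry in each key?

The scale of C minor (natural minor) is C D E♭ F G A♭ B♭; C is degree 1, and the triad built there (C-E♭-G) is minor, so it is i.
The scale of G minor (harmonic minor) is G A B♭ C D E♭ F♯; C is degree 4, and the triad built there (C-E♭-G) is minor, so it is iv.

i in C minor; iv in G minor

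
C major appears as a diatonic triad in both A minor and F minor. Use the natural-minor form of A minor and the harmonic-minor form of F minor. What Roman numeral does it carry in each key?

The scale of A minor (natural minor) is A B C D E F G; C is degree 3, and the triad built there (C-E-G) is major, so it is III.
The scale of F minor (harmonic minor) is F G Ab Bb C Db E; C is degree 5, and the triad built there (C-E-G) is major, so it is V.

III in A minor; V in F minor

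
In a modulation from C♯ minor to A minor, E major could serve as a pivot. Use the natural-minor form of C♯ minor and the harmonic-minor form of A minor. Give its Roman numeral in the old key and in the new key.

The scale of C♯ minor (natural minor) is C♯ D♯ E F♯ G♯ A B; E is degree 3, and the triad built there (E-G♯-B) is major, so it is III.
The scale of A minor (harmonic minor) is A B C D E F G♯; E is degree 5, and the triad built there (E-G♯-B) is major, so it is V.

III in C♯ minor; V in A minor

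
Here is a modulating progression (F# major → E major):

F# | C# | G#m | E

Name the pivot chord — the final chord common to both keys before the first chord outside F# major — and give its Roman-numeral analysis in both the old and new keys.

Chords diatonic to F# major: F#, G#m, A#m, B, C#, D#m, E#dim.
Reading the progression, the first chord not in that set is E, so the modulation leaves F# major there.
The chord immediately before E is G#m, which is diatonic to both keys: ii in F# major and iii in E major.

G#m — ii in F# major, iii in E major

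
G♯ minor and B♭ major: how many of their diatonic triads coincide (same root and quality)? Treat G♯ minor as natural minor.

Diatonic triads of G♯ minor (natural minor): G♯m (i), A♯dim (ii°), B (III), C♯m (iv), D♯m (v), E (VI), F♯ (VII).
Diatonic triads of B♭ major: B♭ (I), Cm (ii), Dm (iii), E♭ (IV), F (V), Gm (vi), Adim (vii°).
No triad has the same root and quality in both keys.

0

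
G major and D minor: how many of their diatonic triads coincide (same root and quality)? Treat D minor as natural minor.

Diatonic triads of G major: G (I), Am (ii), Bm (iii), C (IV), D (V), Em (vi), F♯dim (vii°).
Diatonic triads of D minor (natural minor): Dm (i), Edim (ii°), F (III), Gm (iv), Am (v), B♭ (VI), C (VII).
Matching root and quality in both lists: Am, C.
That gives 2 common triads.

2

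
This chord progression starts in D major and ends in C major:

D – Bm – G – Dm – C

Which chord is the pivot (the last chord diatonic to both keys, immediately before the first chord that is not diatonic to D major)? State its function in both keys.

Chords diatonic to D major: D, Em, F#m, G, A, Bm, C#dim.
Reading the progression, the first chord not in that set is Dm, so the modulation leaves D major there.
The chord immediately before Dm is G, which is diatonic to both keys: IV in D major and V in C major.

G — IV in D major, V in C major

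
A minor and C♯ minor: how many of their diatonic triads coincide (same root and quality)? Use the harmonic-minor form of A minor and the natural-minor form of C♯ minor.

1

Diatonic triads of A minor (harmonic minor): Am (i), Bdim (ii°), Caug (III+), Dm (iv), E (V), F (VI), G♯dim (vii°).
Diatonic triads of C♯ minor (natural minor): C♯m (i), D♯dim (ii°), E (III), F♯m (iv), G♯m (v), A (VI), B (VII).
Matching root and quality in both lists: E.
That gives 1 common triad.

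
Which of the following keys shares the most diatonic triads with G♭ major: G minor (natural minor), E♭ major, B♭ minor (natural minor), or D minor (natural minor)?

Triads of G♭ major: G♭ major (I), A♭ minor (ii), B♭ minor (iii), C♭ major (IV), D♭ major (V), E♭ minor (vi), F diminished (vii°).
G minor (natural minor) shares 0: none.
E♭ major shares 0: none.
B♭ minor (natural minor) shares 4: G♭, B♭m, D♭, E♭m.
D minor (natural minor) shares 0: none.
The most common triads (4) are shared with B♭ minor.

B♭ minor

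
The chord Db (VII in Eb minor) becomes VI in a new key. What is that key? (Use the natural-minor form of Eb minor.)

F minor

The numeral VI denotes a major triad on scale degree 6. With Db on degree 6, the tonic of the new key is F.
Degree 6 carries a major triad in minor keys, so the destination is F minor.
Check: the diatonic triads of F minor (natural minor) are Fm (i), Gdim (ii°), Ab (III), Bbm (iv), Cm (v), Db (VI), Eb (VII) — Db is indeed VI.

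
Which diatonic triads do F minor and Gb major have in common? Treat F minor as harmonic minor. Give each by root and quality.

Bbm, Db

Triads in F minor (harmonic minor): Fm (i), Gdim (ii°), Abaug (III+), Bbm (iv), C (V), Db (VI), Edim (vii°).
Triads in Gb major: Gb (I), Abm (ii), Bbm (iii), Cb (IV), Db (V), Ebm (vi), Fdim (vii°).
Shared triads with their functions: Bbm (iv in F minor, iii in Gb major); Db (VI in F minor, V in Gb major).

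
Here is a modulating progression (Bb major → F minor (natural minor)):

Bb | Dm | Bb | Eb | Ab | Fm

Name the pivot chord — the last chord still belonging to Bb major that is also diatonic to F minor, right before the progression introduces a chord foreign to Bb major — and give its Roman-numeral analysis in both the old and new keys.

Chords diatonic to Bb major: Bb, Cm, Dm, Eb, F, Gm, Adim.
Reading the progression, the first chord not in that set is Ab, so the modulation leaves Bb major there.
The chord immediately before Ab is Eb, which is diatonic to both keys: IV in Bb major and VII in F minor.

Eb — IV in Bb major, VII in F minor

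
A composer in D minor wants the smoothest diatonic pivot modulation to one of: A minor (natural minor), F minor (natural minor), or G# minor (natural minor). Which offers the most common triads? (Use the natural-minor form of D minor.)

Triads of D minor (natural minor): Dm (i), Edim (ii°), F (III), Gm (iv), Am (v), Bb (VI), C (VII).
A minor (natural minor) shares 4: Dm, F, Am, C.
F minor (natural minor) shares 0: none.
G# minor (natural minor) shares 0: none.
The most common triads (4) are shared with A minor.

A minor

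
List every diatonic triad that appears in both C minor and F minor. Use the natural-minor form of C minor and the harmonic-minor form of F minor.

Triads in C minor (natural minor): Cm (i), Ddim (ii°), E♭ (III), Fm (iv), Gm (v), A♭ (VI), B♭ (VII).
Triads in F minor (harmonic minor): Fm (i), Gdim (ii°), A♭aug (III+), B♭m (iv), C (V), D♭ (VI), Edim (vii°).
Shared triads with their functions: Fm (iv in C minor, i in F minor).

Fm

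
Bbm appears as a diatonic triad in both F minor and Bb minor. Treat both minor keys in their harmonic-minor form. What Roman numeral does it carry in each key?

iv in F minor; i in Bb minor

The scale of F minor (harmonic minor) is F G Ab Bb C Db E; Bb is degree 4, and the triad built there (Bb-Db-F) is minor, so it is iv.
The scale of Bb minor (harmonic minor) is Bb C Db Eb F Gb A; Bb is degree 1, and the triad built there (Bb-Db-F) is minor, so it is i.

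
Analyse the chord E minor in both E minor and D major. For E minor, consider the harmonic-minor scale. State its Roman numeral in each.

The scale of E minor (harmonic minor) is E F♯ G A B C D♯; E is degree 1, and the triad built there (E-G-B) is minor, so it is i.
The scale of D major is D E F♯ G A B C♯; E is degree 2, and the triad built there (E-G-B) is minor, so it is ii.

i in E minor; ii in D major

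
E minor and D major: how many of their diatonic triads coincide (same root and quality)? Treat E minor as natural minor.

4

Diatonic triads of E minor (natural minor): Em (i), F#dim (ii°), G (III), Am (iv), Bm (v), C (VI), D (VII).
Diatonic triads of D major: D (I), Em (ii), F#m (iii), G (IV), A (V), Bm (vi), C#dim (vii°).
Matching root and quality in both lists: Em, G, Bm, D.
That gives 4 common triads.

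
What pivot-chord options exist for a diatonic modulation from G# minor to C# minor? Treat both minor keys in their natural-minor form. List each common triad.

Triads in G# minor (natural minor): G#m (i), A#dim (ii°), B (III), C#m (iv), D#m (v), E (VI), F# (VII).
Triads in C# minor (natural minor): C#m (i), D#dim (ii°), E (III), F#m (iv), G#m (v), A (VI), B (VII).
Shared triads with their functions: G#m (i in G# minor, v in C# minor); B (III in G# minor, VII in C# minor); C#m (iv in G# minor, i in C# minor); E (VI in G# minor, III in C# minor).

G#m, B, C#m, E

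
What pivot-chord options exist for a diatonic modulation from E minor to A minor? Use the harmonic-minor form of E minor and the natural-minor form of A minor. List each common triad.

Triads in E minor (harmonic minor): Em (i), F#dim (ii°), Gaug (III+), Am (iv), B (V), C (VI), D#dim (vii°).
Triads in A minor (natural minor): Am (i), Bdim (ii°), C (III), Dm (iv), Em (v), F (VI), G (VII).
Shared triads with their functions: Em (i in E minor, v in A minor); Am (iv in E minor, i in A minor); C (VI in E minor, III in A minor).

Em, Am, C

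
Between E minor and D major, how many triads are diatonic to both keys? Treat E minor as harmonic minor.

1

Diatonic triads of E minor (harmonic minor): Em (i), F#dim (ii°), Gaug (III+), Am (iv), B (V), C (VI), D#dim (vii°).
Diatonic triads of D major: D (I), Em (ii), F#m (iii), G (IV), A (V), Bm (vi), C#dim (vii°).
Matching root and quality in both lists: Em.
That gives 1 common triad.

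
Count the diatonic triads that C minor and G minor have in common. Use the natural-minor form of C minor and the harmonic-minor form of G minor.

3

Diatonic triads of C minor (natural minor): C minor (i), D diminished (ii°), Eb major (III), F minor (iv), G minor (v), Ab major (VI), Bb major (VII).
Diatonic triads of G minor (harmonic minor): G minor (i), A diminished (ii°), Bb augmented (III+), C minor (iv), D major (V), Eb major (VI), F# diminished (vii°).
Matching root and quality in both lists: C minor, Eb major, G minor.
That gives 3 common triads.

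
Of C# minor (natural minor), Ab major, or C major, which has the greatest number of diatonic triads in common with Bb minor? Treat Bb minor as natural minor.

Ab major

Triads of Bb minor (natural minor): Bb minor (i), C diminished (ii°), Db major (III), Eb minor (iv), F minor (v), Gb major (VI), Ab major (VII).
C# minor (natural minor) shares 0: none.
Ab major shares 4: Bbm, Db, Fm, Ab.
C major shares 0: none.
The most common triads (4) are shared with Ab major.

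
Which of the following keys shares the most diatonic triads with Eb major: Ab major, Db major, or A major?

Ab major

Triads of Eb major: Eb (I), Fm (ii), Gm (iii), Ab (IV), Bb (V), Cm (vi), Ddim (vii°).
Ab major shares 4: Eb, Fm, Ab, Cm.
Db major shares 2: Fm, Ab.
A major shares 0: none.
The most common triads (4) are shared with Ab major.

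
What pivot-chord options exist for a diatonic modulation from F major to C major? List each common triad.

F, Am, C, Dm

Triads in F major: F major (I), G minor (ii), A minor (iii), Bb major (IV), C major (V), D minor (vi), E diminished (vii°).
Triads in C major: C major (I), D minor (ii), E minor (iii), F major (IV), G major (V), A minor (vi), B diminished (vii°).
Shared triads with their functions: F major (I in F major, IV in C major); A minor (iii in F major, vi in C major); C major (V in F major, I in C major); D minor (vi in F major, ii in C major).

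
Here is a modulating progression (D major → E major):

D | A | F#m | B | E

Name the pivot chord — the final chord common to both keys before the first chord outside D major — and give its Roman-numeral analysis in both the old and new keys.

F#m — iii in D major, ii in E major

Chords diatonic to D major: D, Em, F#m, G, A, Bm, C#dim.
Reading the progression, the first chord not in that set is B, so the modulation leaves D major there.
The chord immediately before B is F#m, which is diatonic to both keys: iii in D major and ii in E major.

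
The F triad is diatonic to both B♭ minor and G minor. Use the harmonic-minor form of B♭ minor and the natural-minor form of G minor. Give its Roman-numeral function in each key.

The scale of B♭ minor (harmonic minor) is B♭ C D♭ E♭ F G♭ A; F is degree 5, and the triad built there (F-A-C) is major, so it is V.
The scale of G minor (natural minor) is G A B♭ C D E♭ F; F is degree 7, and the triad built there (F-A-C) is major, so it is VII.

V in B♭ minor; VII in G minor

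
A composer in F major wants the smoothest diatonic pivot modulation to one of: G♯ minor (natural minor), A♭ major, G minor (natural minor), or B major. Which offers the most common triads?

G minor

Triads of F major: F major (I), G minor (ii), A minor (iii), B♭ major (IV), C major (V), D minor (vi), E diminished (vii°).
G♯ minor (natural minor) shares 0: none.
A♭ major shares 0: none.
G minor (natural minor) shares 4: F, Gm, B♭, Dm.
B major shares 0: none.
The most common triads (4) are shared with G minor.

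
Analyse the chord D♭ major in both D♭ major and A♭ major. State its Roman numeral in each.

The scale of D♭ major is D♭ E♭ F G♭ A♭ B♭ C; D♭ is degree 1, and the triad built there (D♭-F-A♭) is major, so it is I.
The scale of A♭ major is A♭ B♭ C D♭ E♭ F G; D♭ is degree 4, and the triad built there (D♭-F-A♭) is major, so it is IV.

I in D♭ major; IV in A♭ major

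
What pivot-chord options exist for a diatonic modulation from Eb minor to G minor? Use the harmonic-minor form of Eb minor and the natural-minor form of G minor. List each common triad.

Bb

Triads in Eb minor (harmonic minor): Eb minor (i), F diminished (ii°), Gb augmented (III+), Ab minor (iv), Bb major (V), Cb major (VI), D diminished (vii°).
Triads in G minor (natural minor): G minor (i), A diminished (ii°), Bb major (III), C minor (iv), D minor (v), Eb major (VI), F major (VII).
Shared triads with their functions: Bb major (V in Eb minor, III in G minor).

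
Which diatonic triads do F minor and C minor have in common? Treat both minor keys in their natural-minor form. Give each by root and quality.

Triads in F minor (natural minor): F minor (i), G diminished (ii°), A♭ major (III), B♭ minor (iv), C minor (v), D♭ major (VI), E♭ major (VII).
Triads in C minor (natural minor): C minor (i), D diminished (ii°), E♭ major (III), F minor (iv), G minor (v), A♭ major (VI), B♭ major (VII).
Shared triads with their functions: F minor (i in F minor, iv in C minor); A♭ major (III in F minor, VI in C minor); C minor (v in F minor, i in C minor); E♭ major (VII in F minor, III in C minor).

Fm, A♭, Cm, E♭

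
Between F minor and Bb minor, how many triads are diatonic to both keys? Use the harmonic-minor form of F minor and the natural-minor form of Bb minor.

3

Diatonic triads of F minor (harmonic minor): Fm (i), Gdim (ii°), Abaug (III+), Bbm (iv), C (V), Db (VI), Edim (vii°).
Diatonic triads of Bb minor (natural minor): Bbm (i), Cdim (ii°), Db (III), Ebm (iv), Fm (v), Gb (VI), Ab (VII).
Matching root and quality in both lists: Fm, Bbm, Db.
That gives 3 common triads.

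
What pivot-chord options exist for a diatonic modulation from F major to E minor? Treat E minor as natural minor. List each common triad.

Triads in F major: F major (I), G minor (ii), A minor (iii), Bb major (IV), C major (V), D minor (vi), E diminished (vii°).
Triads in E minor (natural minor): E minor (i), F# diminished (ii°), G major (III), A minor (iv), B minor (v), C major (VI), D major (VII).
Shared triads with their functions: A minor (iii in F major, iv in E minor); C major (V in F major, VI in E minor).

Am, C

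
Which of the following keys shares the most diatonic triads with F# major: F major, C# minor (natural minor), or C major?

C# minor

Triads of F# major: F# major (I), G# minor (ii), A# minor (iii), B major (IV), C# major (V), D# minor (vi), E# diminished (vii°).
F major shares 0: none.
C# minor (natural minor) shares 2: G#m, B.
C major shares 0: none.
The most common triads (2) are shared with C# minor.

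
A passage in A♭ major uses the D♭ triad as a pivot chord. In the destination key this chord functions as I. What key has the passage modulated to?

D♭ major

The numeral I denotes a major triad on scale degree 1. With D♭ on degree 1, the tonic of the new key is D♭.
Degree 1 carries a major triad in major keys, so the destination is D♭ major.
Check: the diatonic triads of D♭ major are D♭ (I), E♭m (ii), Fm (iii), G♭ (IV), A♭ (V), B♭m (vi), Cdim (vii°) — D♭ is indeed I.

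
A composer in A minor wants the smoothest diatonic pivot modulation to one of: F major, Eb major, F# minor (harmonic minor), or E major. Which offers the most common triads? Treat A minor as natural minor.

F major

Triads of A minor (natural minor): A minor (i), B diminished (ii°), C major (III), D minor (iv), E minor (v), F major (VI), G major (VII).
F major shares 4: Am, C, Dm, F.
Eb major shares 0: none.
F# minor (harmonic minor) shares 0: none.
E major shares 0: none.
The most common triads (4) are shared with F major.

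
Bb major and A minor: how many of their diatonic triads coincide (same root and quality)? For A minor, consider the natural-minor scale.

Diatonic triads of Bb major: Bb major (I), C minor (ii), D minor (iii), Eb major (IV), F major (V), G minor (vi), A diminished (vii°).
Diatonic triads of A minor (natural minor): A minor (i), B diminished (ii°), C major (III), D minor (iv), E minor (v), F major (VI), G major (VII).
Matching root and quality in both lists: D minor, F major.
That gives 2 common triads.

2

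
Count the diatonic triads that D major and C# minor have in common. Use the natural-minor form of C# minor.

Diatonic triads of D major: D (I), Em (ii), F#m (iii), G (IV), A (V), Bm (vi), C#dim (vii°).
Diatonic triads of C# minor (natural minor): C#m (i), D#dim (ii°), E (III), F#m (iv), G#m (v), A (VI), B (VII).
Matching root and quality in both lists: F#m, A.
That gives 2 common triads.

2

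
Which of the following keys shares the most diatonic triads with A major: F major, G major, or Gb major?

G major

Triads of A major: A major (I), B minor (ii), C# minor (iii), D major (IV), E major (V), F# minor (vi), G# diminished (vii°).
F major shares 0: none.
G major shares 2: Bm, D.
Gb major shares 0: none.
The most common triads (2) are shared with G major.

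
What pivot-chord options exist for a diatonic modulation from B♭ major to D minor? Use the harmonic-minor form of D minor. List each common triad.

B♭, Dm, Gm

Triads in B♭ major: B♭ (I), Cm (ii), Dm (iii), E♭ (IV), F (V), Gm (vi), Adim (vii°).
Triads in D minor (harmonic minor): Dm (i), Edim (ii°), Faug (III+), Gm (iv), A (V), B♭ (VI), C♯dim (vii°).
Shared triads with their functions: B♭ (I in B♭ major, VI in D minor); Dm (iii in B♭ major, i in D minor); Gm (vi in B♭ major, iv in D minor).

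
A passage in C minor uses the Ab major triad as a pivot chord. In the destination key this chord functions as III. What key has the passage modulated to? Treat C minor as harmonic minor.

The numeral III denotes a major triad on scale degree 3. With Ab on degree 3, the tonic of the new key is F.
Degree 3 carries a major triad in natural-minor keys, so the destination is F minor.
Check: the diatonic triads of F minor (natural minor) are Fm (i), Gdim (ii°), Ab (III), Bbm (iv), Cm (v), Db (VI), Eb (VII) — Ab major is indeed III.

F minor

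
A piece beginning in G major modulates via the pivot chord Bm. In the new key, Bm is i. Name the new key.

B minor

The numeral i denotes a minor triad on scale degree 1. With B on degree 1, the tonic of the new key is B.
Degree 1 carries a minor triad in minor keys, so the destination is B minor.
Check: the diatonic triads of B minor (natural minor) are Bm (i), C#dim (ii°), D (III), Em (iv), F#m (v), G (VI), A (VII) — Bm is indeed i.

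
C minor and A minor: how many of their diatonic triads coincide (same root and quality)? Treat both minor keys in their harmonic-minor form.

1

Diatonic triads of C minor (harmonic minor): C minor (i), D diminished (ii°), Eb augmented (III+), F minor (iv), G major (V), Ab major (VI), B diminished (vii°).
Diatonic triads of A minor (harmonic minor): A minor (i), B diminished (ii°), C augmented (III+), D minor (iv), E major (V), F major (VI), G# diminished (vii°).
Matching root and quality in both lists: B diminished.
That gives 1 common triad.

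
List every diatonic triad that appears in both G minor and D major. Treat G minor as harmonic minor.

Triads in G minor (harmonic minor): Gm (i), Adim (ii°), Bbaug (III+), Cm (iv), D (V), Eb (VI), F#dim (vii°).
Triads in D major: D (I), Em (ii), F#m (iii), G (IV), A (V), Bm (vi), C#dim (vii°).
Shared triads with their functions: D (V in G minor, I in D major).

D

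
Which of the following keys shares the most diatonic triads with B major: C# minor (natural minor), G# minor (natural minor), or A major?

Triads of B major: B (I), C#m (ii), D#m (iii), E (IV), F# (V), G#m (vi), A#dim (vii°).
C# minor (natural minor) shares 4: B, C#m, E, G#m.
G# minor (natural minor) shares 7: B, C#m, D#m, E, F#, G#m, A#dim.
A major shares 2: C#m, E.
The most common triads (7) are shared with G# minor.

G# minor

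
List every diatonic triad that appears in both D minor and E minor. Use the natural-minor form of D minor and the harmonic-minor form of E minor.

Triads in D minor (natural minor): Dm (i), Edim (ii°), F (III), Gm (iv), Am (v), Bb (VI), C (VII).
Triads in E minor (harmonic minor): Em (i), F#dim (ii°), Gaug (III+), Am (iv), B (V), C (VI), D#dim (vii°).
Shared triads with their functions: Am (v in D minor, iv in E minor); C (VII in D minor, VI in E minor).

Am, C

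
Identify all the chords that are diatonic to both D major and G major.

D, Em, G, Bm

Triads in D major: D major (I), E minor (ii), F# minor (iii), G major (IV), A major (V), B minor (vi), C# diminished (vii°).
Triads in G major: G major (I), A minor (ii), B minor (iii), C major (IV), D major (V), E minor (vi), F# diminished (vii°).
Shared triads with their functions: D major (I in D major, V in G major); E minor (ii in D major, vi in G major); G major (IV in D major, I in G major); B minor (vi in D major, iii in G major).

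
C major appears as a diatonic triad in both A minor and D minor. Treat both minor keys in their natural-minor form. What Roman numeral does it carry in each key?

The scale of A minor (natural minor) is A B C D E F G; C is degree 3, and the triad built there (C-E-G) is major, so it is III.
The scale of D minor (natural minor) is D E F G A Bb C; C is degree 7, and the triad built there (C-E-G) is major, so it is VII.

III in A minor; VII in D minor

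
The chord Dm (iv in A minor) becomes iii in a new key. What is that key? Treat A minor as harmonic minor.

Bb major

The numeral iii denotes a minor triad on scale degree 3. With D on degree 3, the tonic of the new key is Bb.
Degree 3 carries a minor triad in major keys, so the destination is Bb major.
Check: the diatonic triads of Bb major are Bb (I), Cm (ii), Dm (iii), Eb (IV), F (V), Gm (vi), Adim (vii°) — Dm is indeed iii.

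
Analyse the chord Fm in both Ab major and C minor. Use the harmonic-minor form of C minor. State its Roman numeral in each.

vi in Ab major; iv in C minor

The scale of Ab major is Ab Bb C Db Eb F G; F is degree 6, and the triad built there (F-Ab-C) is minor, so it is vi.
The scale of C minor (harmonic minor) is C D Eb F G Ab B; F is degree 4, and the triad built there (F-Ab-C) is minor, so it is iv.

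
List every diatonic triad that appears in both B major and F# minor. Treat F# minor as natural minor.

Triads in B major: B (I), C#m (ii), D#m (iii), E (IV), F# (V), G#m (vi), A#dim (vii°).
Triads in F# minor (natural minor): F#m (i), G#dim (ii°), A (III), Bm (iv), C#m (v), D (VI), E (VII).
Shared triads with their functions: C#m (ii in B major, v in F# minor); E (IV in B major, VII in F# minor).

C#m, E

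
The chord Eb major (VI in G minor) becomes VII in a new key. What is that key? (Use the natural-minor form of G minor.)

F minor

The numeral VII denotes a major triad on scale degree 7. With Eb on degree 7, the tonic of the new key is F.
Degree 7 carries a major triad in natural-minor keys, so the destination is F minor.
Check: the diatonic triads of F minor (natural minor) are Fm (i), Gdim (ii°), Ab (III), Bbm (iv), Cm (v), Db (VI), Eb (VII) — Eb major is indeed VII.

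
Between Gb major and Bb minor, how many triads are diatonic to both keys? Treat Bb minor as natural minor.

Diatonic triads of Gb major: Gb (I), Abm (ii), Bbm (iii), Cb (IV), Db (V), Ebm (vi), Fdim (vii°).
Diatonic triads of Bb minor (natural minor): Bbm (i), Cdim (ii°), Db (III), Ebm (iv), Fm (v), Gb (VI), Ab (VII).
Matching root and quality in both lists: Gb, Bbm, Db, Ebm.
That gives 4 common triads.

4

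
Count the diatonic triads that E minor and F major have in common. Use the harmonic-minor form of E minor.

2

Diatonic triads of E minor (harmonic minor): E minor (i), F# diminished (ii°), G augmented (III+), A minor (iv), B major (V), C major (VI), D# diminished (vii°).
Diatonic triads of F major: F major (I), G minor (ii), A minor (iii), Bb major (IV), C major (V), D minor (vi), E diminished (vii°).
Matching root and quality in both lists: A minor, C major.
That gives 2 common triads.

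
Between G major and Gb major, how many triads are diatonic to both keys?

Diatonic triads of G major: G (I), Am (ii), Bm (iii), C (IV), D (V), Em (vi), F#dim (vii°).
Diatonic triads of Gb major: Gb (I), Abm (ii), Bbm (iii), Cb (IV), Db (V), Ebm (vi), Fdim (vii°).
No triad has the same root and quality in both keys.

0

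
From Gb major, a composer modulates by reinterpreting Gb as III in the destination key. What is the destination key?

Eb minor

The numeral III denotes a major triad on scale degree 3. With Gb on degree 3, the tonic of the new key is Eb.
Degree 3 carries a major triad in natural-minor keys, so the destination is Eb minor.
Check: the diatonic triads of Eb minor (natural minor) are Ebm (i), Fdim (ii°), Gb (III), Abm (iv), Bbm (v), Cb (VI), Db (VII) — Gb is indeed III.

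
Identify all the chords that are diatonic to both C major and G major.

C, Em, G, Am

Triads in C major: C major (I), D minor (ii), E minor (iii), F major (IV), G major (V), A minor (vi), B diminished (vii°).
Triads in G major: G major (I), A minor (ii), B minor (iii), C major (IV), D major (V), E minor (vi), F♯ diminished (vii°).
Shared triads with their functions: C major (I in C major, IV in G major); E minor (iii in C major, vi in G major); G major (V in C major, I in G major); A minor (vi in C major, ii in G major).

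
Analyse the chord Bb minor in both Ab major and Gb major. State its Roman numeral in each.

The scale of Ab major is Ab Bb C Db Eb F G; Bb is degree 2, and the triad built there (Bb-Db-F) is minor, so it is ii.
The scale of Gb major is Gb Ab Bb Cb Db Eb F; Bb is degree 3, and the triad built there (Bb-Db-F) is minor, so it is iii.

ii in Ab major; iii in Gb major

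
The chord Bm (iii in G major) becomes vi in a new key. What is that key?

D major

The numeral vi denotes a minor triad on scale degree 6. With B on degree 6, the tonic of the new key is D.
Degree 6 carries a minor triad in major keys, so the destination is D major.
Check: the diatonic triads of D major are D (I), Em (ii), F#m (iii), G (IV), A (V), Bm (vi), C#dim (vii°) — Bm is indeed vi.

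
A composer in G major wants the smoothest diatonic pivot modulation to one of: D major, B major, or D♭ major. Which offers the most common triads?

Triads of G major: G major (I), A minor (ii), B minor (iii), C major (IV), D major (V), E minor (vi), F♯ diminished (vii°).
D major shares 4: G, Bm, D, Em.
B major shares 0: none.
D♭ major shares 0: none.
The most common triads (4) are shared with D major.

D major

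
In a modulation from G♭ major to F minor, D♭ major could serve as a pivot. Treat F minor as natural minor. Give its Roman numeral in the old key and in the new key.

The scale of G♭ major is G♭ A♭ B♭ C♭ D♭ E♭ F; D♭ is degree 5, and the triad built there (D♭-F-A♭) is major, so it is V.
The scale of F minor (natural minor) is F G A♭ B♭ C D♭ E♭; D♭ is degree 6, and the triad built there (D♭-F-A♭) is major, so it is VI.

V in G♭ major; VI in F minor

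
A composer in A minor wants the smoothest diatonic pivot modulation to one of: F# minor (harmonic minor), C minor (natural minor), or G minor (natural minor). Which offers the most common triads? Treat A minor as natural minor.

G minor

Triads of A minor (natural minor): A minor (i), B diminished (ii°), C major (III), D minor (iv), E minor (v), F major (VI), G major (VII).
F# minor (harmonic minor) shares 0: none.
C minor (natural minor) shares 0: none.
G minor (natural minor) shares 2: Dm, F.
The most common triads (2) are shared with G minor.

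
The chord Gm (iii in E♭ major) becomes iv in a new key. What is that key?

The numeral iv denotes a minor triad on scale degree 4. With G on degree 4, the tonic of the new key is D.
Degree 4 carries a minor triad in minor keys, so the destination is D minor.
Check: the diatonic triads of D minor (natural minor) are Dm (i), Edim (ii°), F (III), Gm (iv), Am (v), B♭ (VI), C (VII) — Gm is indeed iv.

D minor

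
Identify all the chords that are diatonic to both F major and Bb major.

F, Gm, Bb, Dm

Triads in F major: F (I), Gm (ii), Am (iii), Bb (IV), C (V), Dm (vi), Edim (vii°).
Triads in Bb major: Bb (I), Cm (ii), Dm (iii), Eb (IV), F (V), Gm (vi), Adim (vii°).
Shared triads with their functions: F (I in F major, V in Bb major); Gm (ii in F major, vi in Bb major); Bb (IV in F major, I in Bb major); Dm (vi in F major, iii in Bb major).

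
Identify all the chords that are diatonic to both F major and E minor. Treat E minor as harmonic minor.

Am, C

Triads in F major: F (I), Gm (ii), Am (iii), Bb (IV), C (V), Dm (vi), Edim (vii°).
Triads in E minor (harmonic minor): Em (i), F#dim (ii°), Gaug (III+), Am (iv), B (V), C (VI), D#dim (vii°).
Shared triads with their functions: Am (iii in F major, iv in E minor); C (V in F major, VI in E minor).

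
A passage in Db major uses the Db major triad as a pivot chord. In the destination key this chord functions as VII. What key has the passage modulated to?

The numeral VII denotes a major triad on scale degree 7. With Db on degree 7, the tonic of the new key is Eb.
Degree 7 carries a major triad in natural-minor keys, so the destination is Eb minor.
Check: the diatonic triads of Eb minor (natural minor) are Ebm (i), Fdim (ii°), Gb (III), Abm (iv), Bbm (v), Cb (VI), Db (VII) — Db major is indeed VII.

Eb minor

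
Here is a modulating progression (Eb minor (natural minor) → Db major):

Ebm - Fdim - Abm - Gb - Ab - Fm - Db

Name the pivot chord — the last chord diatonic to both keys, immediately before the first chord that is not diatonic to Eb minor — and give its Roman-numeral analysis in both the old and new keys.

Chords diatonic to Eb minor: Ebm, Fdim, Gb, Abm, Bbm, Cb, Db.
Reading the progression, the first chord not in that set is Ab, so the modulation leaves Eb minor there.
The chord immediately before Ab is Gb, which is diatonic to both keys: III in Eb minor and IV in Db major.

Gb — III in Eb minor, IV in Db major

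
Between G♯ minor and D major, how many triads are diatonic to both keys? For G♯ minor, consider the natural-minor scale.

0

Diatonic triads of G♯ minor (natural minor): G♯m (i), A♯dim (ii°), B (III), C♯m (iv), D♯m (v), E (VI), F♯ (VII).
Diatonic triads of D major: D (I), Em (ii), F♯m (iii), G (IV), A (V), Bm (vi), C♯dim (vii°).
No triad has the same root and quality in both keys.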